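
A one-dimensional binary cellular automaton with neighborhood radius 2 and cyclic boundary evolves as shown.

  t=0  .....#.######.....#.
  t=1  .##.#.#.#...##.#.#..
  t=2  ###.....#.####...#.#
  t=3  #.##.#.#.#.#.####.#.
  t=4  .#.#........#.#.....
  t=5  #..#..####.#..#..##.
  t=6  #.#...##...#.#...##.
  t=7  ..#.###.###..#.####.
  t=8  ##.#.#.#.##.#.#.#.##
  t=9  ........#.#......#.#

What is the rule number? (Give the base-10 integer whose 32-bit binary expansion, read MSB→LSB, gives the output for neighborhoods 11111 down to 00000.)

  ##### -> .   bit 31 = 0  t=0,i=9
  ####. -> .   bit 30 = 0  t=0,i=11
  ###.# -> .   bit 29 = 0  t=3,i=16
  ###.. -> #   bit 28 = 1  t=0,i=12
  ##.## -> #   bit 27 = 1  t=7,i=7
  ##.#. -> .   bit 26 = 0  t=1,i=3
  ##..# -> .   bit 25 = 0  t=7,i=11
  ##... -> #   bit 24 = 1  t=0,i=13
  #.### -> .   bit 23 = 0  t=0,i=7
  #.##. -> .   bit 22 = 0  t=3,i=2
  #.#.# -> .   bit 21 = 0  t=1,i=4
  #.#.. -> #   bit 20 = 1  t=1,i=8
  #..## -> .   bit 19 = 0  t=5,i=5
  #..#. -> #   bit 18 = 1  t=5,i=2
  #...# -> #   bit 17 = 1  t=1,i=10
  #.... -> .   bit 16 = 0  t=0,i=0
  .#### -> #   bit 15 = 1  t=0,i=8
  .###. -> #   bit 14 = 1  t=7,i=5
  .##.# -> #   bit 13 = 1  t=1,i=2
  .##.. -> .   bit 12 = 0  t=6,i=7
  .#.## -> #   bit 11 = 1  t=0,i=6
  .#.#. -> .   bit 10 = 0  t=1,i=5
  .#..# -> .   bit 9 = 0  t=5,i=1
  .#... -> .   bit 8 = 0  t=0,i=19
  ..### -> #   bit 7 = 1  t=5,i=6
  ..##. -> #   bit 6 = 1  t=1,i=1
  ..#.# -> .   bit 5 = 0  t=0,i=5
  ..#.. -> .   bit 4 = 0  t=0,i=18
  ...## -> #   bit 3 = 1  t=1,i=0
  ...#. -> #   bit 2 = 1  t=0,i=4
  ....# -> .   bit 1 = 0  t=0,i=3
  ..... -> #   bit 0 = 1  t=0,i=1
  bits 00011001000101101110100011001101 = 420931789

420931789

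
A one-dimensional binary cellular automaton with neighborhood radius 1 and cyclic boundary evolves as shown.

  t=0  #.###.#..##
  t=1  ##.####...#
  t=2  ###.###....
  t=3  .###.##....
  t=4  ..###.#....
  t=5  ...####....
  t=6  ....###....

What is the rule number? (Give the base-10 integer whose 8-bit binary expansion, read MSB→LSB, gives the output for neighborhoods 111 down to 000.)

228

  ###|#  b7=1 t=0,i=3
  ##.|#  b6=1 t=0,i=0
  #.#|#  b5=1 t=0,i=1
  #..|.  b4=0 t=0,i=7
  .##|.  b3=0 t=0,i=2
  .#.|#  b2=1 t=0,i=6
  ..#|.  b1=0 t=0,i=8
  ...|.  b0=0 t=1,i=8
  bits 11100100 = 228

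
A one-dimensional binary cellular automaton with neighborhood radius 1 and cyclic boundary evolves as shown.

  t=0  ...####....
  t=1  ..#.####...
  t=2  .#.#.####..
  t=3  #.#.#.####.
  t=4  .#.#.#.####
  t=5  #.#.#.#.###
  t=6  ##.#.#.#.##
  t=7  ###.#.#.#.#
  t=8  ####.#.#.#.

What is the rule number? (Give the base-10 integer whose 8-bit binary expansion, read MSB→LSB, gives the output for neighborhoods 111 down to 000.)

  nb ###: next=#  (t=0,i=4, bit7=1)
  nb ##.: next=#  (t=0,i=6, bit6=1)
  nb #.#: next=#  (t=1,i=3, bit5=1)
  nb #..: next=#  (t=0,i=7, bit4=1)
  nb .##: next=.  (t=0,i=3, bit3=0)
  nb .#.: next=.  (t=1,i=2, bit2=0)
  nb ..#: next=#  (t=0,i=2, bit1=1)
  nb ...: next=.  (t=0,i=0, bit0=0)
  bits 11110010 = 242

242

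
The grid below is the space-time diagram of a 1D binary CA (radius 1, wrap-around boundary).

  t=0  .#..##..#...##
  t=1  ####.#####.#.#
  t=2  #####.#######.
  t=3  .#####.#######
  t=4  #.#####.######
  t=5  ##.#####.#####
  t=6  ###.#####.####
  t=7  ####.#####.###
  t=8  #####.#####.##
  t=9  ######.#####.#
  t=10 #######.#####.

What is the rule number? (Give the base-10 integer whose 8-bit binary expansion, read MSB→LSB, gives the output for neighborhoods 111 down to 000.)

  ###|#  b7=1 t=1,i=0
  ##.|#  b6=1 t=0,i=5
  #.#|#  b5=1 t=0,i=0
  #..|#  b4=1 t=0,i=2
  .##|.  b3=0 t=0,i=4
  .#.|#  b2=1 t=0,i=1
  ..#|#  b1=1 t=0,i=3
  ...|.  b0=0 t=0,i=10
  bits 11110110 = 246

246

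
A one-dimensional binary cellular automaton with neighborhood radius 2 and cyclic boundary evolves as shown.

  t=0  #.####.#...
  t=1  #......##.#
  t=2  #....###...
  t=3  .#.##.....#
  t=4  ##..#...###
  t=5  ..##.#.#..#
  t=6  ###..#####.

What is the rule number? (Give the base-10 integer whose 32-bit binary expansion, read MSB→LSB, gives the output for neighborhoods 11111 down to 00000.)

  #####|#  b31=1 t=4,i=10
  ####.|.  b30=0 t=0,i=4
  ###.#|.  b29=0 t=0,i=5
  ###..|.  b28=0 t=2,i=7
  ##.##|.  b27=0 t=1,i=9
  ##.#.|.  b26=0 t=0,i=6
  ##..#|#  b25=1 t=4,i=2
  ##...|.  b24=0 t=1,i=1
  #.###|.  b23=0 t=0,i=2
  #.##.|.  b22=0 t=1,i=10
  #.#.#|#  b21=1 t=3,i=1
  #.#..|#  b20=1 t=0,i=7
  #..##|#  b19=1 t=5,i=1
  #..#.|#  b18=1 t=4,i=3
  #...#|.  b17=0 t=0,i=9
  #....|.  b16=0 t=1,i=2
  .####|.  b15=0 t=0,i=3
  .###.|.  b14=0 t=2,i=6
  .##.#|.  b13=0 t=1,i=8
  .##..|#  b12=1 t=1,i=0
  .#.##|.  b11=0 t=0,i=1
  .#.#.|#  b10=1 t=3,i=0
  .#..#|#  b9=1 t=5,i=0
  .#...|#  b8=1 t=0,i=8
  ..###|.  b7=0 t=2,i=5
  ..##.|#  b6=1 t=1,i=7
  ..#.#|#  b5=1 t=0,i=0
  ..#..|.  b4=0 t=2,i=0
  ...##|#  b3=1 t=1,i=6
  ...#.|#  b2=1 t=0,i=10
  ....#|#  b1=1 t=1,i=5
  .....|.  b0=0 t=1,i=3
  bits 10000010001111000001011101101110 = 2184976238

2184976238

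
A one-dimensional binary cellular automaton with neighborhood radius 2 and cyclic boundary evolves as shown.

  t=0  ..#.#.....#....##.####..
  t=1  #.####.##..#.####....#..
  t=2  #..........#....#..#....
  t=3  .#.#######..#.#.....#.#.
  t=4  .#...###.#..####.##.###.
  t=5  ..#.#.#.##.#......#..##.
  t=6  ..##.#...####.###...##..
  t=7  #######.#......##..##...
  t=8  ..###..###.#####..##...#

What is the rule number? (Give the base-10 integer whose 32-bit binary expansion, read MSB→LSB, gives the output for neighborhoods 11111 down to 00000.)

  nb #####: next=#  (t=3,i=5, bit31=1)
  nb ####.: next=.  (t=0,i=20, bit30=0)
  nb ###.#: next=.  (t=1,i=5, bit29=0)
  nb ###..: next=#  (t=0,i=21, bit28=1)
  nb ##.##: next=.  (t=0,i=17, bit27=0)
  nb ##.#.: next=#  (t=4,i=8, bit26=1)
  nb ##..#: next=.  (t=1,i=9, bit25=0)
  nb ##...: next=.  (t=0,i=22, bit24=0)
  nb #.###: next=.  (t=0,i=18, bit23=0)
  nb #.##.: next=.  (t=1,i=7, bit22=0)
  nb #.#.#: next=.  (t=5,i=4, bit21=0)
  nb #.#..: next=#  (t=0,i=4, bit20=1)
  nb #..##: next=#  (t=4,i=11, bit19=1)
  nb #..#.: next=.  (t=1,i=10, bit18=0)
  nb #...#: next=.  (t=4,i=3, bit17=0)
  nb #....: next=.  (t=0,i=6, bit16=0)
  nb .####: next=.  (t=0,i=19, bit15=0)
  nb .###.: next=#  (t=4,i=6, bit14=1)
  nb .##.#: next=#  (t=0,i=16, bit13=1)
  nb .##..: next=.  (t=1,i=8, bit12=0)
  nb .#.##: next=.  (t=1,i=1, bit11=0)
  nb .#.#.: next=#  (t=0,i=3, bit10=1)
  nb .#..#: next=.  (t=1,i=22, bit9=0)
  nb .#...: next=#  (t=0,i=5, bit8=1)
  nb ..###: next=.  (t=4,i=5, bit7=0)
  nb ..##.: next=#  (t=0,i=15, bit6=1)
  nb ..#.#: next=#  (t=0,i=2, bit5=1)
  nb ..#..: next=.  (t=0,i=10, bit4=0)
  nb ...##: next=#  (t=0,i=14, bit3=1)
  nb ...#.: next=.  (t=0,i=1, bit2=0)
  nb ....#: next=#  (t=0,i=0, bit1=1)
  nb .....: next=#  (t=0,i=7, bit0=1)
  bits 10010100000110000110010101101011 = 2484626795

2484626795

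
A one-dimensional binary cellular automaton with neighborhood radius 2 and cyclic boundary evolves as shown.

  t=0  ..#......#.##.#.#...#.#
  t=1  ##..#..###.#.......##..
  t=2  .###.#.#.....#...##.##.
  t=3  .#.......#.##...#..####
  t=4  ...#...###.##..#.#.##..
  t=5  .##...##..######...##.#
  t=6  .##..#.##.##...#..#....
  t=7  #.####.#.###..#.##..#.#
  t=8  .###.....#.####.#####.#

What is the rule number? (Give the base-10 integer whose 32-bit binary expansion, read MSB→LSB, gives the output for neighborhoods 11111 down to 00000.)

  ##### -> .   bit 31 = 0  t=5,i=12
  ####. -> .   bit 30 = 0  t=3,i=21
  ###.# -> .   bit 29 = 0  t=1,i=9
  ###.. -> #   bit 28 = 1  t=5,i=15
  ##.## -> #   bit 27 = 1  t=2,i=19
  ##.#. -> .   bit 26 = 0  t=0,i=13
  ##..# -> #   bit 25 = 1  t=1,i=2
  ##... -> .   bit 24 = 0  t=3,i=13
  #.### -> #   bit 23 = 1  t=7,i=2
  #.##. -> #   bit 22 = 1  t=0,i=11
  #.#.# -> .   bit 21 = 0  t=0,i=14
  #.#.. -> .   bit 20 = 0  t=0,i=16
  #..## -> .   bit 19 = 0  t=1,i=6
  #..#. -> #   bit 18 = 1  t=0,i=1
  #...# -> .   bit 17 = 0  t=0,i=18
  #.... -> #   bit 16 = 1  t=0,i=4
  .#### -> #   bit 15 = 1  t=3,i=20
  .###. -> .   bit 14 = 0  t=1,i=8
  .##.# -> .   bit 13 = 0  t=0,i=12
  .##.. -> #   bit 12 = 1  t=1,i=1
  .#.## -> .   bit 11 = 0  t=0,i=10
  .#.#. -> .   bit 10 = 0  t=0,i=15
  .#..# -> #   bit 9 = 1  t=0,i=0
  .#... -> .   bit 8 = 0  t=0,i=3
  ..### -> #   bit 7 = 1  t=1,i=7
  ..##. -> .   bit 6 = 0  t=1,i=0
  ..#.# -> #   bit 5 = 1  t=0,i=9
  ..#.. -> .   bit 4 = 0  t=0,i=2
  ...## -> #   bit 3 = 1  t=1,i=18
  ...#. -> #   bit 2 = 1  t=0,i=8
  ....# -> #   bit 1 = 1  t=0,i=7
  ..... -> .   bit 0 = 0  t=0,i=5
  bits 00011010110001011001001010101110 = 449155758

449155758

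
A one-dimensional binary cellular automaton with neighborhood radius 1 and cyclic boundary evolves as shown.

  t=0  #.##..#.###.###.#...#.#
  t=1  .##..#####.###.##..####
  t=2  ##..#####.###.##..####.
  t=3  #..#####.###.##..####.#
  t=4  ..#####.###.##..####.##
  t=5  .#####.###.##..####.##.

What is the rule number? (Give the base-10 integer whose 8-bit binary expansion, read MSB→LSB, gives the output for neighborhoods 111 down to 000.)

  nb ###: next=#  (t=0,i=9, bit7=1)
  nb ##.: next=.  (t=0,i=0, bit6=0)
  nb #.#: next=#  (t=0,i=1, bit5=1)
  nb #..: next=.  (t=0,i=4, bit4=0)
  nb .##: next=#  (t=0,i=2, bit3=1)
  nb .#.: next=#  (t=0,i=6, bit2=1)
  nb ..#: next=#  (t=0,i=5, bit1=1)
  nb ...: next=.  (t=0,i=18, bit0=0)
  bits 10101110 = 174

174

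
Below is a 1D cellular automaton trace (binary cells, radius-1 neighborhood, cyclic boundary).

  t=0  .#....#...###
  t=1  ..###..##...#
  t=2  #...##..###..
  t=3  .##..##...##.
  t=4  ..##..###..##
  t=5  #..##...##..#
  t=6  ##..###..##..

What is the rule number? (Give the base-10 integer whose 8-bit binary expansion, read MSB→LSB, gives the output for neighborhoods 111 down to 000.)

81

  ###|.  b7=0 t=0,i=11
  ##.|#  b6=1 t=0,i=12
  #.#|.  b5=0 t=0,i=0
  #..|#  b4=1 t=0,i=2
  .##|.  b3=0 t=0,i=10
  .#.|.  b2=0 t=0,i=1
  ..#|.  b1=0 t=0,i=5
  ...|#  b0=1 t=0,i=3
  bits 01010001 = 81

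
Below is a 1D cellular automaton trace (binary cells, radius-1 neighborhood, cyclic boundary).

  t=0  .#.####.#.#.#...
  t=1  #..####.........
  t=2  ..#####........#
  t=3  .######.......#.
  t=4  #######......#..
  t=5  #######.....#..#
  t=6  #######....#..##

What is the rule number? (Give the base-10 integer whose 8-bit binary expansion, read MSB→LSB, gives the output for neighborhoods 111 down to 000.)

202

  ###|#  b7=1 t=0,i=4
  ##.|#  b6=1 t=0,i=6
  #.#|.  b5=0 t=0,i=2
  #..|.  b4=0 t=0,i=13
  .##|#  b3=1 t=0,i=3
  .#.|.  b2=0 t=0,i=1
  ..#|#  b1=1 t=0,i=0
  ...|.  b0=0 t=0,i=14
  bits 11001010 = 202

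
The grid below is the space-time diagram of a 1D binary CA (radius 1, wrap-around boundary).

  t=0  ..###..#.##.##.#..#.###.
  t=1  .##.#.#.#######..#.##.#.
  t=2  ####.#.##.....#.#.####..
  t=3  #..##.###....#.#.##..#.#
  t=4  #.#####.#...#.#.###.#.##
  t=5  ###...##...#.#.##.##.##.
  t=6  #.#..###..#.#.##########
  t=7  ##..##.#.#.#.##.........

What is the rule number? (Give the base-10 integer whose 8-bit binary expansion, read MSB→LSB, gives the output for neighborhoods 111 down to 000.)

106

  ### -> .   bit 7 = 0  t=0,i=3
  ##. -> #   bit 6 = 1  t=0,i=4
  #.# -> #   bit 5 = 1  t=0,i=8
  #.. -> .   bit 4 = 0  t=0,i=5
  .## -> #   bit 3 = 1  t=0,i=2
  .#. -> .   bit 2 = 0  t=0,i=7
  ..# -> #   bit 1 = 1  t=0,i=1
  ... -> .   bit 0 = 0  t=0,i=0
  bits 01101010 = 106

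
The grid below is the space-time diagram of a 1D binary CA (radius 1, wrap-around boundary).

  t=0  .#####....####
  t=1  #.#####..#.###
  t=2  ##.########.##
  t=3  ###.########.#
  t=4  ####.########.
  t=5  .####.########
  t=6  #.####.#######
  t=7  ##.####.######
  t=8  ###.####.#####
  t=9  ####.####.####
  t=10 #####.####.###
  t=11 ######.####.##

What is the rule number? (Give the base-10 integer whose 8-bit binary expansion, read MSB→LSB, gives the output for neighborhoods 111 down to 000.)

  [7] ### => #  t=0,i=2
  [6] ##. => #  t=0,i=5
  [5] #.# => #  t=0,i=0
  [4] #.. => #  t=0,i=6
  [3] .## => .  t=0,i=1
  [2] .#. => #  t=1,i=9
  [1] ..# => #  t=0,i=9
  [0] ... => .  t=0,i=7
  bits 11110110 = 246

246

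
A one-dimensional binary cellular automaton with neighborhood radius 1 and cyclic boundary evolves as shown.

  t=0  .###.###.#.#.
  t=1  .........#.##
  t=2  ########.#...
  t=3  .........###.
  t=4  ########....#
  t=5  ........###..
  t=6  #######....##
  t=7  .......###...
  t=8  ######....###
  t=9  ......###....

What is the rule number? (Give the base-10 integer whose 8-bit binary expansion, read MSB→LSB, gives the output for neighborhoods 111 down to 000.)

21

  nb ###: next=.  (t=0,i=2, bit7=0)
  nb ##.: next=.  (t=0,i=3, bit6=0)
  nb #.#: next=.  (t=0,i=4, bit5=0)
  nb #..: next=#  (t=0,i=12, bit4=1)
  nb .##: next=.  (t=0,i=1, bit3=0)
  nb .#.: next=#  (t=0,i=9, bit2=1)
  nb ..#: next=.  (t=0,i=0, bit1=0)
  nb ...: next=#  (t=1,i=1, bit0=1)
  bits 00010101 = 21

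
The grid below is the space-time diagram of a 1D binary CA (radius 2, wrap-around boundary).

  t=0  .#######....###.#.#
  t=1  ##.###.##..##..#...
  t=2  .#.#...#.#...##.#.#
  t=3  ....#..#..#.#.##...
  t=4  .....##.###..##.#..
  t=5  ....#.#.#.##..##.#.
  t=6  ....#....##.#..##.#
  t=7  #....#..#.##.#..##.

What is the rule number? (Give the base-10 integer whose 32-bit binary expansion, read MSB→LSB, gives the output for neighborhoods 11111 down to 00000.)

  [31] ##### => #  t=0,i=3
  [30] ####. => .  t=0,i=6
  [29] ###.# => .  t=0,i=14
  [28] ###.. => #  t=0,i=7
  [27] ##.## => .  t=1,i=2
  [26] ##.#. => #  t=0,i=15
  [25] ##..# => #  t=1,i=9
  [24] ##... => #  t=0,i=8
  [23] #.### => #  t=0,i=1
  [22] #.##. => #  t=1,i=7
  [21] #.#.# => .  t=0,i=16
  [20] #.#.. => .  t=2,i=3
  [19] #..## => .  t=1,i=10
  [18] #..#. => #  t=1,i=14
  [17] #...# => .  t=1,i=17
  [16] #.... => .  t=0,i=9
  [15] .#### => .  t=0,i=2
  [14] .###. => .  t=0,i=13
  [13] .##.# => #  t=1,i=1
  [12] .##.. => .  t=1,i=8
  [11] .#.## => #  t=0,i=0
  [10] .#.#. => .  t=0,i=17
  [9] .#..# => #  t=3,i=5
  [8] .#... => #  t=1,i=16
  [7] ..### => #  t=0,i=12
  [6] ..##. => .  t=1,i=0
  [5] ..#.# => #  t=2,i=7
  [4] ..#.. => .  t=1,i=15
  [3] ...## => #  t=0,i=11
  [2] ...#. => .  t=2,i=6
  [1] ....# => .  t=0,i=10
  [0] ..... => .  t=3,i=0
  bits 10010111110001000010101110101000 = 2546215848

2546215848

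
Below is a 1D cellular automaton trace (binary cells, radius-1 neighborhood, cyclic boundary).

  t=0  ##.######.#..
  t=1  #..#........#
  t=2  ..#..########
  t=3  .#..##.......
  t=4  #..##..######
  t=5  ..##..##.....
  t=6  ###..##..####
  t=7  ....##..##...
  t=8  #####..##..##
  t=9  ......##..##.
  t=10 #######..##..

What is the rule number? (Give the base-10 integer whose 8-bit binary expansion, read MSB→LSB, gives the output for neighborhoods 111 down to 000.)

  [7] ### => .  t=0,i=4
  [6] ##. => .  t=0,i=1
  [5] #.# => .  t=0,i=2
  [4] #.. => .  t=0,i=11
  [3] .## => #  t=0,i=0
  [2] .#. => .  t=0,i=10
  [1] ..# => #  t=0,i=12
  [0] ... => #  t=1,i=5
  bits 00001011 = 11

11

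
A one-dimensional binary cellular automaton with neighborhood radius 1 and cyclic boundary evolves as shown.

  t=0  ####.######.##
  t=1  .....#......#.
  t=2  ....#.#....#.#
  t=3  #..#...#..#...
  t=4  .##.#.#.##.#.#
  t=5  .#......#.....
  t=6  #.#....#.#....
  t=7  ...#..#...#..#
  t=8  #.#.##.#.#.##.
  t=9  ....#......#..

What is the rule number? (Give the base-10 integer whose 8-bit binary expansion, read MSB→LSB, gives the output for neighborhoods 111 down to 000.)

  ###|.  b7=0 t=0,i=0
  ##.|.  b6=0 t=0,i=3
  #.#|.  b5=0 t=0,i=4
  #..|#  b4=1 t=1,i=6
  .##|#  b3=1 t=0,i=5
  .#.|.  b2=0 t=1,i=5
  ..#|#  b1=1 t=1,i=4
  ...|.  b0=0 t=1,i=0
  bits 00011010 = 26

26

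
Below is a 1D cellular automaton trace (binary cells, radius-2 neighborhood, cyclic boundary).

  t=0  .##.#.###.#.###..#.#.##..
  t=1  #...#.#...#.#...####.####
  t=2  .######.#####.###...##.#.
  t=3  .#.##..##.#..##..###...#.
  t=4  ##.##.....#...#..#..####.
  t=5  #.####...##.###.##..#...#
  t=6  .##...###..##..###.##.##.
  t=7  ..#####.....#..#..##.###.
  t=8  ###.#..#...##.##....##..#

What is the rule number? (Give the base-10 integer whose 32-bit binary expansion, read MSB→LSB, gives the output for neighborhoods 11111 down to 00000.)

2314605756

  nb #####: next=#  (t=1,i=23, bit31=1)
  nb ####.: next=.  (t=1,i=18, bit30=0)
  nb ###.#: next=.  (t=0,i=8, bit29=0)
  nb ###..: next=.  (t=0,i=14, bit28=0)
  nb ##.##: next=#  (t=1,i=20, bit27=1)
  nb ##.#.: next=.  (t=0,i=3, bit26=0)
  nb ##..#: next=.  (t=0,i=15, bit25=0)
  nb ##...: next=#  (t=0,i=23, bit24=1)
  nb #.###: next=#  (t=0,i=6, bit23=1)
  nb #.##.: next=#  (t=0,i=21, bit22=1)
  nb #.#.#: next=#  (t=0,i=4, bit21=1)
  nb #.#..: next=#  (t=1,i=6, bit20=1)
  nb #..##: next=.  (t=2,i=0, bit19=0)
  nb #..#.: next=#  (t=0,i=16, bit18=1)
  nb #...#: next=#  (t=0,i=24, bit17=1)
  nb #....: next=.  (t=4,i=6, bit16=0)
  nb .####: next=.  (t=1,i=17, bit15=0)
  nb .###.: next=.  (t=0,i=7, bit14=0)
  nb .##.#: next=.  (t=0,i=2, bit13=0)
  nb .##..: next=#  (t=0,i=22, bit12=1)
  nb .#.##: next=.  (t=0,i=5, bit11=0)
  nb .#.#.: next=#  (t=0,i=18, bit10=1)
  nb .#..#: next=.  (t=2,i=24, bit9=0)
  nb .#...: next=.  (t=1,i=7, bit8=0)
  nb ..###: next=#  (t=1,i=16, bit7=1)
  nb ..##.: next=.  (t=0,i=1, bit6=0)
  nb ..#.#: next=#  (t=0,i=17, bit5=1)
  nb ..#..: next=#  (t=3,i=23, bit4=1)
  nb ...##: next=#  (t=0,i=0, bit3=1)
  nb ...#.: next=#  (t=1,i=3, bit2=1)
  nb ....#: next=.  (t=4,i=8, bit1=0)
  nb .....: next=.  (t=4,i=7, bit0=0)
  bits 10001001111101100001010010111100 = 2314605756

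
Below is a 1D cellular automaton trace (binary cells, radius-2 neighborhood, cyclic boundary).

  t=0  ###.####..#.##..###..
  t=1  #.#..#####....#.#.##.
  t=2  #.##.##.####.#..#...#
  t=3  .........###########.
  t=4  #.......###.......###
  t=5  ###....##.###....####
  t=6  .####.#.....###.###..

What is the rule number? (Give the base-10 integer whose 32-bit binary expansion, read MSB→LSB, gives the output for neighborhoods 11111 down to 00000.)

2000126876

  nb #####: next=.  (t=1,i=7, bit31=0)
  nb ####.: next=#  (t=0,i=6, bit30=1)
  nb ###.#: next=#  (t=0,i=2, bit29=1)
  nb ###..: next=#  (t=0,i=7, bit28=1)
  nb ##.##: next=.  (t=0,i=3, bit27=0)
  nb ##.#.: next=#  (t=1,i=20, bit26=1)
  nb ##..#: next=#  (t=0,i=8, bit25=1)
  nb ##...: next=#  (t=1,i=10, bit24=1)
  nb #.###: next=.  (t=0,i=4, bit23=0)
  nb #.##.: next=.  (t=0,i=12, bit22=0)
  nb #.#.#: next=#  (t=1,i=0, bit21=1)
  nb #.#..: next=#  (t=1,i=2, bit20=1)
  nb #..##: next=.  (t=0,i=15, bit19=0)
  nb #..#.: next=#  (t=0,i=9, bit18=1)
  nb #...#: next=#  (t=2,i=18, bit17=1)
  nb #....: next=#  (t=1,i=11, bit16=1)
  nb .####: next=#  (t=0,i=5, bit15=1)
  nb .###.: next=.  (t=0,i=1, bit14=0)
  nb .##.#: next=.  (t=1,i=19, bit13=0)
  nb .##..: next=.  (t=0,i=13, bit12=0)
  nb .#.##: next=.  (t=0,i=11, bit11=0)
  nb .#.#.: next=.  (t=1,i=1, bit10=0)
  nb .#..#: next=#  (t=1,i=3, bit9=1)
  nb .#...: next=#  (t=2,i=17, bit8=1)
  nb ..###: next=#  (t=0,i=0, bit7=1)
  nb ..##.: next=.  (t=2,i=20, bit6=0)
  nb ..#.#: next=.  (t=0,i=10, bit5=0)
  nb ..#..: next=#  (t=2,i=16, bit4=1)
  nb ...##: next=#  (t=2,i=19, bit3=1)
  nb ...#.: next=#  (t=1,i=13, bit2=1)
  nb ....#: next=.  (t=1,i=12, bit1=0)
  nb .....: next=.  (t=3,i=1, bit0=0)
  bits 01110111001101111000001110011100 = 2000126876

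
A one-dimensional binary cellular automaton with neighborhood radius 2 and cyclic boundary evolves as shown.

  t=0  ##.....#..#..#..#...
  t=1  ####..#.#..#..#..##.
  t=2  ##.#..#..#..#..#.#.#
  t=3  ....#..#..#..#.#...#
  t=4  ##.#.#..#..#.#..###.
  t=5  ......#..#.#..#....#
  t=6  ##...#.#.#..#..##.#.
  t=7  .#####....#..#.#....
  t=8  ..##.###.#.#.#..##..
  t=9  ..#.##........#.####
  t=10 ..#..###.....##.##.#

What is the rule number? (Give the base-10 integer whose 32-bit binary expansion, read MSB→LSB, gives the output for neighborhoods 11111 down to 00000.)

  [31] ##### => #  t=7,i=3
  [30] ####. => .  t=1,i=2
  [29] ###.# => .  t=2,i=1
  [28] ###.. => #  t=1,i=3
  [27] ##.## => #  t=1,i=19
  [26] ##.#. => .  t=2,i=2
  [25] ##..# => .  t=1,i=4
  [24] ##... => #  t=0,i=2
  [23] #.### => #  t=1,i=0
  [22] #.##. => .  t=4,i=0
  [21] #.#.# => .  t=2,i=17
  [20] #.#.. => .  t=1,i=8
  [19] #..## => .  t=1,i=16
  [18] #..#. => .  t=0,i=9
  [17] #...# => #  t=0,i=18
  [16] #.... => #  t=0,i=3
  [15] .#### => #  t=1,i=1
  [14] .###. => .  t=2,i=0
  [13] .##.# => .  t=1,i=18
  [12] .##.. => #  t=0,i=1
  [11] .#.## => .  t=2,i=18
  [10] .#.#. => .  t=1,i=7
  [9] .#..# => #  t=0,i=8
  [8] .#... => #  t=0,i=17
  [7] ..### => .  t=4,i=16
  [6] ..##. => #  t=0,i=0
  [5] ..#.# => #  t=1,i=6
  [4] ..#.. => .  t=0,i=7
  [3] ...## => .  t=0,i=19
  [2] ...#. => #  t=0,i=6
  [1] ....# => .  t=0,i=5
  [0] ..... => .  t=0,i=4
  bits 10011001100000111001001101100100 = 2575536996

2575536996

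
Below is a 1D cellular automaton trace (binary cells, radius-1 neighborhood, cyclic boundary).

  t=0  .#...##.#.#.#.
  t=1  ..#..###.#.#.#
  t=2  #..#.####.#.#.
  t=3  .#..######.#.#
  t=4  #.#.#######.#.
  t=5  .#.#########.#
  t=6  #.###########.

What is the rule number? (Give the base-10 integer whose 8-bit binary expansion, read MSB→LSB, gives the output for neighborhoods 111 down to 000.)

248

  nb ###: next=#  (t=1,i=6, bit7=1)
  nb ##.: next=#  (t=0,i=6, bit6=1)
  nb #.#: next=#  (t=0,i=7, bit5=1)
  nb #..: next=#  (t=0,i=2, bit4=1)
  nb .##: next=#  (t=0,i=5, bit3=1)
  nb .#.: next=.  (t=0,i=1, bit2=0)
  nb ..#: next=.  (t=0,i=0, bit1=0)
  nb ...: next=.  (t=0,i=3, bit0=0)
  bits 11111000 = 248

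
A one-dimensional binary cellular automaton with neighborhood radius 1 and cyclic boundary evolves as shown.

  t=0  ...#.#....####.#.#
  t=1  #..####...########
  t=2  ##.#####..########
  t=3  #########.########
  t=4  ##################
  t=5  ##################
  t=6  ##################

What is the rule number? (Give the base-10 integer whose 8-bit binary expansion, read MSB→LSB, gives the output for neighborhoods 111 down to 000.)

  nb ###: next=#  (t=0,i=11, bit7=1)
  nb ##.: next=#  (t=0,i=13, bit6=1)
  nb #.#: next=#  (t=0,i=4, bit5=1)
  nb #..: next=#  (t=0,i=0, bit4=1)
  nb .##: next=#  (t=0,i=10, bit3=1)
  nb .#.: next=#  (t=0,i=3, bit2=1)
  nb ..#: next=.  (t=0,i=2, bit1=0)
  nb ...: next=.  (t=0,i=1, bit0=0)
  bits 11111100 = 252

252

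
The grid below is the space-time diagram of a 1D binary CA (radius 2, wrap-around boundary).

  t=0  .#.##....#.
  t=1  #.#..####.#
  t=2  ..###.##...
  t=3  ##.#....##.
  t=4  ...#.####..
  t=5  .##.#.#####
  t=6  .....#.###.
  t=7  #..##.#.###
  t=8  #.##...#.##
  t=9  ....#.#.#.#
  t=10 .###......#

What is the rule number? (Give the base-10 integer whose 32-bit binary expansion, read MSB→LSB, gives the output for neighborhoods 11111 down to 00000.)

3508390478

  [31] ##### => #  t=5,i=8
  [30] ####. => #  t=1,i=7
  [29] ###.# => .  t=1,i=8
  [28] ###.. => #  t=4,i=8
  [27] ##.## => .  t=1,i=9
  [26] ##.#. => .  t=1,i=1
  [25] ##..# => .  t=7,i=1
  [24] ##... => #  t=0,i=5
  [23] #.### => .  t=4,i=5
  [22] #.##. => .  t=0,i=3
  [21] #.#.# => .  t=5,i=4
  [20] #.#.. => #  t=1,i=2
  [19] #..## => #  t=1,i=4
  [18] #..#. => #  t=0,i=0
  [17] #...# => .  t=8,i=5
  [16] #.... => #  t=0,i=6
  [15] .#### => #  t=1,i=6
  [14] .###. => #  t=2,i=3
  [13] .##.# => .  t=1,i=0
  [12] .##.. => .  t=0,i=4
  [11] .#.## => #  t=0,i=2
  [10] .#.#. => .  t=9,i=5
  [9] .#..# => #  t=0,i=10
  [8] .#... => .  t=3,i=4
  [7] ..### => .  t=1,i=5
  [6] ..##. => #  t=3,i=8
  [5] ..#.# => .  t=0,i=1
  [4] ..#.. => .  t=0,i=9
  [3] ...## => #  t=2,i=1
  [2] ...#. => #  t=0,i=8
  [1] ....# => #  t=0,i=7
  [0] ..... => .  t=2,i=10
  bits 11010001000111011100101001001110 = 3508390478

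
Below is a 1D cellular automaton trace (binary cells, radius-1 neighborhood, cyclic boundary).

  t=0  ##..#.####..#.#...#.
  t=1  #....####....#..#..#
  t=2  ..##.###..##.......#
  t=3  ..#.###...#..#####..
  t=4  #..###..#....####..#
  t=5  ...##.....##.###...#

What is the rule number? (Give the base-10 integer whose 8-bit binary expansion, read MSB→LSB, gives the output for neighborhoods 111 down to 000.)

  ###|#  b7=1 t=0,i=7
  ##.|.  b6=0 t=0,i=1
  #.#|#  b5=1 t=0,i=5
  #..|.  b4=0 t=0,i=2
  .##|#  b3=1 t=0,i=0
  .#.|.  b2=0 t=0,i=4
  ..#|.  b1=0 t=0,i=3
  ...|#  b0=1 t=0,i=16
  bits 10101001 = 169

169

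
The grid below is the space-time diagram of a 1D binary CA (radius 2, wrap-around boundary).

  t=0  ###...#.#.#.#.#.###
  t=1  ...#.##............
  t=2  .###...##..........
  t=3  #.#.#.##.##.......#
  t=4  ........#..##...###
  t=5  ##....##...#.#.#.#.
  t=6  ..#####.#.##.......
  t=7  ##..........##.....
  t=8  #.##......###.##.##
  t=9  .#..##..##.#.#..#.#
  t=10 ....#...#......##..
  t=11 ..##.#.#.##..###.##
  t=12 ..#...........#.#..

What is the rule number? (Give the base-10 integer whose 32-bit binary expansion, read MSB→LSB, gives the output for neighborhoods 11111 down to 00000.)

  [31] ##### => .  t=0,i=0
  [30] ####. => .  t=0,i=1
  [29] ###.# => .  t=6,i=6
  [28] ###.. => .  t=0,i=2
  [27] ##.## => #  t=3,i=8
  [26] ##.#. => .  t=3,i=1
  [25] ##..# => .  t=9,i=6
  [24] ##... => #  t=0,i=3
  [23] #.### => .  t=0,i=16
  [22] #.##. => .  t=1,i=5
  [21] #.#.# => .  t=0,i=8
  [20] #.#.. => .  t=9,i=1
  [19] #..## => .  t=4,i=10
  [18] #..#. => #  t=9,i=15
  [17] #...# => .  t=0,i=4
  [16] #.... => #  t=1,i=8
  [15] .#### => .  t=0,i=17
  [14] .###. => #  t=2,i=2
  [13] .##.# => .  t=3,i=0
  [12] .##.. => .  t=1,i=6
  [11] .#.## => .  t=0,i=15
  [10] .#.#. => .  t=0,i=7
  [9] .#..# => .  t=4,i=9
  [8] .#... => #  t=10,i=5
  [7] ..### => .  t=2,i=1
  [6] ..##. => #  t=2,i=7
  [5] ..#.# => #  t=0,i=6
  [4] ..#.. => .  t=4,i=8
  [3] ...## => #  t=2,i=0
  [2] ...#. => #  t=0,i=5
  [1] ....# => #  t=1,i=1
  [0] ..... => .  t=1,i=0
  bits 00001001000001010100000101101110 = 151339374

151339374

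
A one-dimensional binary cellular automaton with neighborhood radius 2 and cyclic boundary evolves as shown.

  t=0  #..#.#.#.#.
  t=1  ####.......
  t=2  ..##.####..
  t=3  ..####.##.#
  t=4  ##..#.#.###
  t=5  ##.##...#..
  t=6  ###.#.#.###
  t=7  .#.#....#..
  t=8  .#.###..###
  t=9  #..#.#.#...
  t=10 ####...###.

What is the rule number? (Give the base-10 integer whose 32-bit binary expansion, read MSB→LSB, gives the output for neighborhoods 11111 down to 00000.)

1553937265

  nb #####: next=.  (t=4,i=10, bit31=0)
  nb ####.: next=#  (t=1,i=2, bit30=1)
  nb ###.#: next=.  (t=3,i=5, bit29=0)
  nb ###..: next=#  (t=1,i=3, bit28=1)
  nb ##.##: next=#  (t=2,i=4, bit27=1)
  nb ##.#.: next=#  (t=3,i=9, bit26=1)
  nb ##..#: next=.  (t=4,i=2, bit25=0)
  nb ##...: next=.  (t=1,i=4, bit24=0)
  nb #.###: next=#  (t=2,i=5, bit23=1)
  nb #.##.: next=.  (t=3,i=7, bit22=0)
  nb #.#.#: next=.  (t=0,i=5, bit21=0)
  nb #.#..: next=#  (t=0,i=0, bit20=1)
  nb #..##: next=#  (t=3,i=1, bit19=1)
  nb #..#.: next=#  (t=0,i=2, bit18=1)
  nb #...#: next=#  (t=5,i=6, bit17=1)
  nb #....: next=#  (t=1,i=5, bit16=1)
  nb .####: next=.  (t=1,i=1, bit15=0)
  nb .###.: next=.  (t=8,i=4, bit14=0)
  nb .##.#: next=#  (t=2,i=3, bit13=1)
  nb .##..: next=#  (t=5,i=4, bit12=1)
  nb .#.##: next=.  (t=4,i=7, bit11=0)
  nb .#.#.: next=.  (t=0,i=4, bit10=0)
  nb .#..#: next=#  (t=0,i=1, bit9=1)
  nb .#...: next=#  (t=7,i=4, bit8=1)
  nb ..###: next=.  (t=1,i=0, bit7=0)
  nb ..##.: next=#  (t=2,i=2, bit6=1)
  nb ..#.#: next=#  (t=0,i=3, bit5=1)
  nb ..#..: next=#  (t=5,i=8, bit4=1)
  nb ...##: next=.  (t=1,i=10, bit3=0)
  nb ...#.: next=.  (t=5,i=7, bit2=0)
  nb ....#: next=.  (t=1,i=9, bit1=0)
  nb .....: next=#  (t=1,i=6, bit0=1)
  bits 01011100100111110011001101110001 = 1553937265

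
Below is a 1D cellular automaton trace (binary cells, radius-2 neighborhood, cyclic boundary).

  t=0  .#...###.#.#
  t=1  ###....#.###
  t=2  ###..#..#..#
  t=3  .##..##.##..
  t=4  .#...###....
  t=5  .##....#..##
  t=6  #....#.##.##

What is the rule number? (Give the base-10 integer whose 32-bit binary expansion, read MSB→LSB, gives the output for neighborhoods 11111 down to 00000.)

  nb #####: next=#  (t=1,i=0, bit31=1)
  nb ####.: next=#  (t=1,i=1, bit30=1)
  nb ###.#: next=#  (t=0,i=7, bit29=1)
  nb ###..: next=#  (t=1,i=2, bit28=1)
  nb ##.##: next=#  (t=3,i=7, bit27=1)
  nb ##.#.: next=.  (t=0,i=8, bit26=0)
  nb ##..#: next=.  (t=2,i=3, bit25=0)
  nb ##...: next=.  (t=1,i=3, bit24=0)
  nb #.###: next=.  (t=1,i=9, bit23=0)
  nb #.##.: next=.  (t=3,i=8, bit22=0)
  nb #.#.#: next=#  (t=0,i=9, bit21=1)
  nb #.#..: next=#  (t=0,i=1, bit20=1)
  nb #..##: next=.  (t=2,i=10, bit19=0)
  nb #..#.: next=.  (t=2,i=4, bit18=0)
  nb #...#: next=.  (t=0,i=3, bit17=0)
  nb #....: next=.  (t=1,i=4, bit16=0)
  nb .####: next=.  (t=1,i=10, bit15=0)
  nb .###.: next=.  (t=0,i=6, bit14=0)
  nb .##.#: next=#  (t=3,i=6, bit13=1)
  nb .##..: next=.  (t=3,i=2, bit12=0)
  nb .#.##: next=#  (t=1,i=8, bit11=1)
  nb .#.#.: next=#  (t=0,i=0, bit10=1)
  nb .#..#: next=#  (t=2,i=6, bit9=1)
  nb .#...: next=#  (t=0,i=2, bit8=1)
  nb ..###: next=.  (t=0,i=5, bit7=0)
  nb ..##.: next=#  (t=3,i=1, bit6=1)
  nb ..#.#: next=.  (t=1,i=7, bit5=0)
  nb ..#..: next=#  (t=2,i=5, bit4=1)
  nb ...##: next=.  (t=0,i=4, bit3=0)
  nb ...#.: next=.  (t=1,i=6, bit2=0)
  nb ....#: next=#  (t=1,i=5, bit1=1)
  nb .....: next=#  (t=4,i=10, bit0=1)
  bits 11111000001100000010111101010011 = 4163907411

4163907411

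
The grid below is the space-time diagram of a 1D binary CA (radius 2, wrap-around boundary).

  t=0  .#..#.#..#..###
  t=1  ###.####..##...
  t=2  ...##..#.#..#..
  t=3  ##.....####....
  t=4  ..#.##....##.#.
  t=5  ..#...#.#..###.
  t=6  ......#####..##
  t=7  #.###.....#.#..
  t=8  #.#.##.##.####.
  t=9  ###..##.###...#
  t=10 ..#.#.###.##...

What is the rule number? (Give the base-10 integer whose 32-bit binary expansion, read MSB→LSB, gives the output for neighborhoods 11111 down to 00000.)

  #####|.  b31=0 t=6,i=8
  ####.|.  b30=0 t=1,i=6
  ###.#|.  b29=0 t=0,i=14
  ###..|#  b28=1 t=1,i=7
  ##.##|#  b27=1 t=1,i=3
  ##.#.|#  b26=1 t=0,i=0
  ##..#|.  b25=0 t=1,i=8
  ##...|#  b24=1 t=1,i=12
  #.###|#  b23=1 t=1,i=4
  #.##.|.  b22=0 t=4,i=4
  #.#.#|#  b21=1 t=8,i=0
  #.#..|#  b20=1 t=0,i=1
  #..##|#  b19=1 t=0,i=11
  #..#.|.  b18=0 t=0,i=3
  #...#|.  b17=0 t=1,i=13
  #....|.  b16=0 t=2,i=14
  .####|.  b15=0 t=1,i=5
  .###.|.  b14=0 t=0,i=13
  .##.#|#  b13=1 t=4,i=11
  .##..|.  b12=0 t=1,i=11
  .#.##|.  b11=0 t=4,i=3
  .#.#.|#  b10=1 t=0,i=5
  .#..#|#  b9=1 t=0,i=2
  .#...|.  b8=0 t=2,i=13
  ..###|.  b7=0 t=0,i=12
  ..##.|.  b6=0 t=1,i=10
  ..#.#|#  b5=1 t=0,i=4
  ..#..|.  b4=0 t=0,i=9
  ...##|.  b3=0 t=1,i=14
  ...#.|.  b2=0 t=4,i=1
  ....#|#  b1=1 t=2,i=1
  .....|#  b0=1 t=2,i=0
  bits 00011101101110000010011000100011 = 498607651

498607651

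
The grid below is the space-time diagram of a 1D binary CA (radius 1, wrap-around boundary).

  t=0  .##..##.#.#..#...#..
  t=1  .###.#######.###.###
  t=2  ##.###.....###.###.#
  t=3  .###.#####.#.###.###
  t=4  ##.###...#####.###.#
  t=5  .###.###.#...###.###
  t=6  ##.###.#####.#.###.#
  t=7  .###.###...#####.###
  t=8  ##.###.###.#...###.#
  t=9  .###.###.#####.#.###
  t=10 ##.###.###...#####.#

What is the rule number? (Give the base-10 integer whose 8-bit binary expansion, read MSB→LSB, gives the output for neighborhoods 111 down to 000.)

125

  ###|.  b7=0 t=1,i=2
  ##.|#  b6=1 t=0,i=2
  #.#|#  b5=1 t=0,i=7
  #..|#  b4=1 t=0,i=3
  .##|#  b3=1 t=0,i=1
  .#.|#  b2=1 t=0,i=8
  ..#|.  b1=0 t=0,i=0
  ...|#  b0=1 t=0,i=15
  bits 01111101 = 125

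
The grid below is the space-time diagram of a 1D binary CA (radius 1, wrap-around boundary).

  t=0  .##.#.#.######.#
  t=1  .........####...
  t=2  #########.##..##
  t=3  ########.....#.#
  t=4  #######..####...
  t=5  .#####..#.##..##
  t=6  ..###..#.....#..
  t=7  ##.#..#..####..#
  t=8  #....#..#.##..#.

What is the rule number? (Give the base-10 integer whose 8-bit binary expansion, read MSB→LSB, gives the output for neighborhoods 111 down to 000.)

131

  nb ###: next=#  (t=0,i=9, bit7=1)
  nb ##.: next=.  (t=0,i=2, bit6=0)
  nb #.#: next=.  (t=0,i=0, bit5=0)
  nb #..: next=.  (t=1,i=13, bit4=0)
  nb .##: next=.  (t=0,i=1, bit3=0)
  nb .#.: next=.  (t=0,i=4, bit2=0)
  nb ..#: next=#  (t=1,i=8, bit1=1)
  nb ...: next=#  (t=1,i=0, bit0=1)
  bits 10000011 = 131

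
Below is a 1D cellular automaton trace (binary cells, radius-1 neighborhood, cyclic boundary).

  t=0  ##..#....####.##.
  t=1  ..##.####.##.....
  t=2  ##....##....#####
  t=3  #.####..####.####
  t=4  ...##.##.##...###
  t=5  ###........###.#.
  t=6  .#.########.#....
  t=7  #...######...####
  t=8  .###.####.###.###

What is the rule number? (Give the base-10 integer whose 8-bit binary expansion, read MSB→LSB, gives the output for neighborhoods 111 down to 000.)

  [7] ### => #  t=0,i=10
  [6] ##. => .  t=0,i=1
  [5] #.# => .  t=0,i=13
  [4] #.. => #  t=0,i=2
  [3] .## => .  t=0,i=0
  [2] .#. => .  t=0,i=4
  [1] ..# => #  t=0,i=3
  [0] ... => #  t=0,i=6
  bits 10010011 = 147

147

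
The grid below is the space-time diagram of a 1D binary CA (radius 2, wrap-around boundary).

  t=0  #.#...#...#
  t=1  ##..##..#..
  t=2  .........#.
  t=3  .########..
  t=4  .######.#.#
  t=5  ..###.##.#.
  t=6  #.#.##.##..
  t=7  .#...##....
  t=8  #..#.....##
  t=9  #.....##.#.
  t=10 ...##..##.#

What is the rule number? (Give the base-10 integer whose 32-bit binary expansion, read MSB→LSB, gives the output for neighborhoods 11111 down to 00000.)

  nb #####: next=#  (t=3,i=3, bit31=1)
  nb ####.: next=.  (t=3,i=7, bit30=0)
  nb ###.#: next=#  (t=4,i=6, bit29=1)
  nb ###..: next=#  (t=3,i=8, bit28=1)
  nb ##.##: next=#  (t=5,i=5, bit27=1)
  nb ##.#.: next=#  (t=0,i=1, bit26=1)
  nb ##..#: next=.  (t=1,i=2, bit25=0)
  nb ##...: next=.  (t=3,i=9, bit24=0)
  nb #.###: next=.  (t=4,i=1, bit23=0)
  nb #.##.: next=.  (t=5,i=6, bit22=0)
  nb #.#.#: next=.  (t=4,i=8, bit21=0)
  nb #.#..: next=.  (t=0,i=2, bit20=0)
  nb #..##: next=.  (t=1,i=3, bit19=0)
  nb #..#.: next=.  (t=1,i=7, bit18=0)
  nb #...#: next=#  (t=0,i=4, bit17=1)
  nb #....: next=.  (t=2,i=0, bit16=0)
  nb .####: next=#  (t=3,i=2, bit15=1)
  nb .###.: next=.  (t=5,i=3, bit14=0)
  nb .##.#: next=#  (t=0,i=0, bit13=1)
  nb .##..: next=.  (t=1,i=1, bit12=0)
  nb .#.##: next=.  (t=4,i=0, bit11=0)
  nb .#.#.: next=#  (t=4,i=9, bit10=1)
  nb .#..#: next=#  (t=1,i=9, bit9=1)
  nb .#...: next=.  (t=0,i=3, bit8=0)
  nb ..###: next=#  (t=3,i=1, bit7=1)
  nb ..##.: next=.  (t=0,i=10, bit6=0)
  nb ..#.#: next=.  (t=6,i=0, bit5=0)
  nb ..#..: next=.  (t=0,i=6, bit4=0)
  nb ...##: next=.  (t=0,i=9, bit3=0)
  nb ...#.: next=#  (t=0,i=5, bit2=1)
  nb ....#: next=#  (t=2,i=7, bit1=1)
  nb .....: next=#  (t=2,i=1, bit0=1)
  bits 10111100000000101010011010000111 = 3154290311

3154290311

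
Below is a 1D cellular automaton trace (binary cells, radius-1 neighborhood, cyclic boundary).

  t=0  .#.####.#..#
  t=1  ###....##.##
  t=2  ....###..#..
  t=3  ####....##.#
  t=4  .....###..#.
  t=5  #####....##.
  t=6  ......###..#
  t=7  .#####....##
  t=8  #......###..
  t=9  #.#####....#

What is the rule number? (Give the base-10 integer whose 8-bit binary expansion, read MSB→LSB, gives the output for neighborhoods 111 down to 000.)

  nb ###: next=.  (t=0,i=4, bit7=0)
  nb ##.: next=.  (t=0,i=6, bit6=0)
  nb #.#: next=#  (t=0,i=0, bit5=1)
  nb #..: next=.  (t=0,i=9, bit4=0)
  nb .##: next=.  (t=0,i=3, bit3=0)
  nb .#.: next=#  (t=0,i=1, bit2=1)
  nb ..#: next=#  (t=0,i=10, bit1=1)
  nb ...: next=#  (t=1,i=4, bit0=1)
  bits 00100111 = 39

39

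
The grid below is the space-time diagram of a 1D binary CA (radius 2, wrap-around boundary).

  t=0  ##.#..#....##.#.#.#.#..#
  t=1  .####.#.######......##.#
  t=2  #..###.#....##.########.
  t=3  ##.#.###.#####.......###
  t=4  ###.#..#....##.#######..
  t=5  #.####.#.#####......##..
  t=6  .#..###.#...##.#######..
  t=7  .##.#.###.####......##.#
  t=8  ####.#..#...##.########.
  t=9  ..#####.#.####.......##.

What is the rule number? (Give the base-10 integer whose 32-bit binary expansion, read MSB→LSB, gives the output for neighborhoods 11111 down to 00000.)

1951611611

  #####|.  b31=0 t=1,i=10
  ####.|#  b30=1 t=1,i=3
  ###.#|#  b29=1 t=0,i=1
  ###..|#  b28=1 t=1,i=13
  ##.##|.  b27=0 t=2,i=14
  ##.#.|#  b26=1 t=0,i=2
  ##..#|.  b25=0 t=4,i=22
  ##...|.  b24=0 t=1,i=14
  #.###|.  b23=0 t=1,i=1
  #.##.|#  b22=1 t=7,i=1
  #.#.#|.  b21=0 t=0,i=14
  #.#..|#  b20=1 t=0,i=3
  #..##|.  b19=0 t=0,i=22
  #..#.|.  b18=0 t=0,i=5
  #...#|#  b17=1 t=6,i=10
  #....|#  b16=1 t=0,i=8
  .####|.  b15=0 t=1,i=2
  .###.|.  b14=0 t=0,i=0
  .##.#|#  b13=1 t=0,i=12
  .##..|#  b12=1 t=5,i=21
  .#.##|#  b11=1 t=1,i=0
  .#.#.|.  b10=0 t=0,i=15
  .#..#|#  b9=1 t=0,i=4
  .#...|.  b8=0 t=0,i=7
  ..###|#  b7=1 t=0,i=23
  ..##.|#  b6=1 t=0,i=11
  ..#.#|.  b5=0 t=5,i=0
  ..#..|#  b4=1 t=0,i=6
  ...##|#  b3=1 t=0,i=10
  ...#.|.  b2=0 t=6,i=0
  ....#|#  b1=1 t=0,i=9
  .....|#  b0=1 t=1,i=16
  bits 01110100010100110011101011011011 = 1951611611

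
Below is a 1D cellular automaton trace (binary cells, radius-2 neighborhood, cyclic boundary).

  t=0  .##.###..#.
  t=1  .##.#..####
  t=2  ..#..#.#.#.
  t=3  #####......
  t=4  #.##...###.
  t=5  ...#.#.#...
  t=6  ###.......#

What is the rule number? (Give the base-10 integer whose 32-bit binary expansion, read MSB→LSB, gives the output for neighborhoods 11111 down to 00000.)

3263574743

  ##### -> #   bit 31 = 1  t=3,i=2
  ####. -> #   bit 30 = 1  t=1,i=9
  ###.# -> .   bit 29 = 0  t=1,i=10
  ###.. -> .   bit 28 = 0  t=0,i=6
  ##.## -> .   bit 27 = 0  t=0,i=3
  ##.#. -> .   bit 26 = 0  t=1,i=3
  ##..# -> #   bit 25 = 1  t=0,i=7
  ##... -> .   bit 24 = 0  t=3,i=5
  #.### -> #   bit 23 = 1  t=0,i=4
  #.##. -> .   bit 22 = 0  t=1,i=1
  #.#.# -> .   bit 21 = 0  t=2,i=7
  #.#.. -> .   bit 20 = 0  t=1,i=4
  #..## -> .   bit 19 = 0  t=0,i=0
  #..#. -> #   bit 18 = 1  t=0,i=8
  #...# -> #   bit 17 = 1  t=2,i=0
  #.... -> .   bit 16 = 0  t=3,i=6
  .#### -> .   bit 15 = 0  t=1,i=8
  .###. -> .   bit 14 = 0  t=0,i=5
  .##.# -> #   bit 13 = 1  t=0,i=2
  .##.. -> #   bit 12 = 1  t=4,i=3
  .#.## -> .   bit 11 = 0  t=4,i=1
  .#.#. -> .   bit 10 = 0  t=2,i=6
  .#..# -> #   bit 9 = 1  t=0,i=10
  .#... -> .   bit 8 = 0  t=2,i=10
  ..### -> #   bit 7 = 1  t=1,i=7
  ..##. -> #   bit 6 = 1  t=0,i=1
  ..#.# -> .   bit 5 = 0  t=2,i=5
  ..#.. -> #   bit 4 = 1  t=0,i=9
  ...## -> .   bit 3 = 0  t=3,i=10
  ...#. -> #   bit 2 = 1  t=2,i=1
  ....# -> #   bit 1 = 1  t=3,i=9
  ..... -> #   bit 0 = 1  t=3,i=7
  bits 11000010100001100011001011010111 = 3263574743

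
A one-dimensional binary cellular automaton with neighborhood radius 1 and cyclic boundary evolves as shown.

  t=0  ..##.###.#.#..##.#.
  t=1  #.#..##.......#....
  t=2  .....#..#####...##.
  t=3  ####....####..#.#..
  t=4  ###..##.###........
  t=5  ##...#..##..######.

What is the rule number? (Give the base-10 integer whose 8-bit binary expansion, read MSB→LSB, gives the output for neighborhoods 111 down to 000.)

137

  ###|#  b7=1 t=0,i=6
  ##.|.  b6=0 t=0,i=3
  #.#|.  b5=0 t=0,i=4
  #..|.  b4=0 t=0,i=12
  .##|#  b3=1 t=0,i=2
  .#.|.  b2=0 t=0,i=9
  ..#|.  b1=0 t=0,i=1
  ...|#  b0=1 t=0,i=0
  bits 10001001 = 137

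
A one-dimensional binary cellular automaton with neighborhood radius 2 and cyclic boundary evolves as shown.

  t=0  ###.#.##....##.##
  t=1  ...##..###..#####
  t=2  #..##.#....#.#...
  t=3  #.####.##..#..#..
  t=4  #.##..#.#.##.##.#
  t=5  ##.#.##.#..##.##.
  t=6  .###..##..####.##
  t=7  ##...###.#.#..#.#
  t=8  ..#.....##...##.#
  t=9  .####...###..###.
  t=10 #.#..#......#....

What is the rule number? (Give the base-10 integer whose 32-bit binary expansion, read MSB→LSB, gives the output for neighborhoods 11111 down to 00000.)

  [31] ##### => .  t=0,i=0
  [30] ####. => .  t=0,i=1
  [29] ###.# => .  t=0,i=2
  [28] ###.. => .  t=1,i=9
  [27] ##.## => #  t=0,i=14
  [26] ##.#. => #  t=0,i=3
  [25] ##..# => .  t=1,i=5
  [24] ##... => #  t=0,i=8
  [23] #.### => #  t=0,i=15
  [22] #.##. => .  t=0,i=6
  [21] #.#.# => #  t=0,i=4
  [20] #.#.. => .  t=2,i=6
  [19] #..## => #  t=1,i=6
  [18] #..#. => #  t=3,i=10
  [17] #...# => .  t=1,i=1
  [16] #.... => #  t=0,i=9
  [15] .#### => #  t=0,i=16
  [14] .###. => .  t=1,i=8
  [13] .##.# => #  t=0,i=13
  [12] .##.. => #  t=0,i=7
  [11] .#.## => .  t=0,i=5
  [10] .#.#. => .  t=2,i=12
  [9] .#..# => .  t=2,i=1
  [8] .#... => #  t=2,i=7
  [7] ..### => .  t=1,i=7
  [6] ..##. => #  t=0,i=12
  [5] ..#.# => #  t=2,i=11
  [4] ..#.. => #  t=2,i=0
  [3] ...## => .  t=0,i=11
  [2] ...#. => .  t=2,i=10
  [1] ....# => .  t=0,i=10
  [0] ..... => .  t=8,i=5
  bits 00001101101011011011000101110000 = 229486960

229486960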